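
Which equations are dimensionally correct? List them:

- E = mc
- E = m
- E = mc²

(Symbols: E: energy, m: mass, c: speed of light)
Dimensionally correct: E = mc²
Dimensionally incorrect: E = mc, E = m
Ordered (correct first, then incorrect): E = mc², E = mc, E = m

- E = mc: LHS [L^2 M T^-2], RHS [L M T^-1] → incorrect ✗
- E = m: LHS [L^2 M T^-2], RHS [M] → incorrect ✗
- E = mc²: LHS [L^2 M T^-2], RHS [L^2 M T^-2] → correct ✓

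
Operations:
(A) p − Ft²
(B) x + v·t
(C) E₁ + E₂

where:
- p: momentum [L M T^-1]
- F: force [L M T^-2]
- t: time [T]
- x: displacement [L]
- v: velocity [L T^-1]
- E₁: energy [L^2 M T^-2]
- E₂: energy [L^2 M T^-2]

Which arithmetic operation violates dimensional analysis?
(A) p − Ft²

(A) p − Ft²: p [L M T^-1] and Ft² [L M] — different dimensions cannot be added/subtracted ✗
(B) x + v·t: x [L] and v·t [L] — same dimensions ✓
(C) E₁ + E₂: E₁ [L^2 M T^-2] and E₂ [L^2 M T^-2] — same dimensions ✓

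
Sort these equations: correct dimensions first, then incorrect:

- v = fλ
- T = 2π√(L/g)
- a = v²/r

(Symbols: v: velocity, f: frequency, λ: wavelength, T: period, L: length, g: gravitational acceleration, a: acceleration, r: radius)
Dimensionally correct: v = fλ, T = 2π√(L/g), a = v²/r
Dimensionally incorrect: none
Ordered (correct first, then incorrect): v = fλ, T = 2π√(L/g), a = v²/r

- v = fλ: LHS [L T^-1], RHS [L T^-1] → correct ✓
- T = 2π√(L/g): LHS [T], RHS [T] → correct ✓
- a = v²/r: LHS [L T^-2], RHS [L T^-2] → correct ✓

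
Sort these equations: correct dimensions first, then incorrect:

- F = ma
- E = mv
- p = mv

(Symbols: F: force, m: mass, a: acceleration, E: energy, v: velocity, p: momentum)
Dimensionally correct: F = ma, p = mv
Dimensionally incorrect: E = mv
Ordered (correct first, then incorrect): F = ma, p = mv, E = mv

- F = ma: LHS [L M T^-2], RHS [L M T^-2] → correct ✓
- E = mv: LHS [L^2 M T^-2], RHS [L M T^-1] → incorrect ✗
- p = mv: LHS [L M T^-1], RHS [L M T^-1] → correct ✓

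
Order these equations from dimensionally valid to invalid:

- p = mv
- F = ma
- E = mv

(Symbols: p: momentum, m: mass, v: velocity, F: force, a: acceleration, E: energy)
Dimensionally correct: p = mv, F = ma
Dimensionally incorrect: E = mv
Ordered (correct first, then incorrect): p = mv, F = ma, E = mv

- p = mv: LHS [L M T^-1], RHS [L M T^-1] → correct ✓
- F = ma: LHS [L M T^-2], RHS [L M T^-2] → correct ✓
- E = mv: LHS [L^2 M T^-2], RHS [L M T^-1] → incorrect ✗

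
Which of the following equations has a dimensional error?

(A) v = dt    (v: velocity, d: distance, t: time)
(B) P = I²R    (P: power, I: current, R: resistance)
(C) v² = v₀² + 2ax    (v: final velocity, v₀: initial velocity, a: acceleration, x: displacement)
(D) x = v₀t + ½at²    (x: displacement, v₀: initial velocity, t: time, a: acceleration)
(A) v = dt

The equation (A) v = dt is dimensionally incorrect.

LHS (v): [L T^-1]
RHS (dt): [L T] ✗

The dimensions do not match. The other three equations balance.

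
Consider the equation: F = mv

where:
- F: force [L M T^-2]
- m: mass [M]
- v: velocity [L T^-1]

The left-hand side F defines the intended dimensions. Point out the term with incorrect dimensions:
The right-hand side term mv

F has dimensions [L M T^-2], but mv has dimensions [L M T^-1], so the term mv is dimensionally wrong for F.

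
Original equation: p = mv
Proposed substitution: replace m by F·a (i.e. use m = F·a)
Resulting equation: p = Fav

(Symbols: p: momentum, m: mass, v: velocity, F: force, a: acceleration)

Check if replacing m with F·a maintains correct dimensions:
No

[m] = [M] and [F·a] = [L^2 M T^-4]. These differ, so the substitution replaces a quantity by one of different dimensions and the result p = Fav has LHS [L M T^-1] vs RHS [L^3 M T^-5] — inconsistent.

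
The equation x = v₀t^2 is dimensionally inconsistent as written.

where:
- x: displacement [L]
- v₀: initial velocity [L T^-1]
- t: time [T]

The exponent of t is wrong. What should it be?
The exponent of t should be 1: x = v₀t

The LHS x has dimensions [L]; t has dimensions [T].
As written, the RHS v₀t^2 (exponent 2 on t) has dimensions [L T], which does not match.
With exponent 1, the RHS v₀t has dimensions [L], matching the LHS.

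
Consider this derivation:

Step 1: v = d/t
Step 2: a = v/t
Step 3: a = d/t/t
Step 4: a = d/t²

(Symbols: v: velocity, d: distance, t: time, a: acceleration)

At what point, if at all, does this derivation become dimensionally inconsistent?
No step introduces an error — all steps are dimensionally consistent.

Step 1: v = d/t → LHS [L T^-1], RHS [L T^-1] ✓
Step 2: a = v/t → LHS [L T^-2], RHS [L T^-2] ✓
Step 3: a = d/t/t → LHS [L T^-2], RHS [L T^-2] ✓
Step 4: a = d/t² → LHS [L T^-2], RHS [L T^-2] ✓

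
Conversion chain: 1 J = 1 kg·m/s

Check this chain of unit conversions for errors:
The chain is incorrect (it contains an error).

Incorrect: Joule is kg·m²/s², not kg·m/s (that is momentum)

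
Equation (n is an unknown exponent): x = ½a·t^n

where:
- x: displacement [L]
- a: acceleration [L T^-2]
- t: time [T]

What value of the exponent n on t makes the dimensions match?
n = 2

x has dimensions [L]; t has dimensions [T].
The rest of the RHS has dimensions [L T^-2], so t^n must supply [T^2].
With n = 2: ½a·t^2 has dimensions [L], matching the LHS ✓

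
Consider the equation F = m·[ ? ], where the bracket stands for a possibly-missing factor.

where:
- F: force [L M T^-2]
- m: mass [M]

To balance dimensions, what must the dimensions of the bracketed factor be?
[L T^-2] — acceleration (e.g. a)

F has dimensions [L M T^-2]; m has dimensions [M].
The bracketed factor must supply [L M T^-2] / [M] = [L T^-2].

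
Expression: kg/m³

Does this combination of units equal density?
Yes

The expression kg/m³ has dimensions [L^-3 M], which is exactly density [L^-3 M].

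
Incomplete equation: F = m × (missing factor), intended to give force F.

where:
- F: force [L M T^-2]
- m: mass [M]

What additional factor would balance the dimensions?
a (acceleration), dimensions [L T^-2]

F has dimensions [L M T^-2] and m has dimensions [M].
The missing factor must have dimensions [L M T^-2] / [M] = [L T^-2], i.e. acceleration (a).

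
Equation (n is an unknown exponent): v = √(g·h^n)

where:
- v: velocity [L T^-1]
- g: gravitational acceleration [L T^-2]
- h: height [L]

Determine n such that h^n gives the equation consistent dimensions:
n = 1

v has dimensions [L T^-1]; h has dimensions [L].
With n = 1: √(g·h^1) has dimensions [L T^-1], matching the LHS ✓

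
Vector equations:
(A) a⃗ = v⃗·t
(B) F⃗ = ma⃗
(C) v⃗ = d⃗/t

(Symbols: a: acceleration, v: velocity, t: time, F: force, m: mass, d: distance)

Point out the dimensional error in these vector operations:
(A) a⃗ = v⃗·t

(A) a⃗ = v⃗·t: LHS [L T^-2], RHS [L] ✗ — acceleration is velocity per time; should be v⃗/t
(B) F⃗ = ma⃗: LHS [L M T^-2], RHS [L M T^-2] ✓ — Force and acceleration are vectors, mass is a scalar
(C) v⃗ = d⃗/t: LHS [L T^-1], RHS [L T^-1] ✓ — displacement (vector) divided by time (scalar)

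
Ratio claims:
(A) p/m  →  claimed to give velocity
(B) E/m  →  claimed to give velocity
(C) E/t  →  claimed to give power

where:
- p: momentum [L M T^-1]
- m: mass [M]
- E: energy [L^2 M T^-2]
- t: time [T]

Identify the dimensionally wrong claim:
(B) E/m does not give velocity

(A) p/m: [L T^-1] = velocity [L T^-1] ✓
(B) E/m: [L^2 T^-2] ≠ velocity [L T^-1] ✗
(C) E/t: [L^2 M T^-3] = power [L^2 M T^-3] ✓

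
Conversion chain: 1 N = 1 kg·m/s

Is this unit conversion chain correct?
The chain is incorrect (it contains an error).

Incorrect: Newton is kg·m/s², not kg·m/s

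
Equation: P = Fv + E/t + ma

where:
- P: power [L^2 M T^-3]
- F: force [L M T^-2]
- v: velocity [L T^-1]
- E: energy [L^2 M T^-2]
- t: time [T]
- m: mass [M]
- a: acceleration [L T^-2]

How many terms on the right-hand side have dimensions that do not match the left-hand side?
1

LHS P: [L^2 M T^-3]
- Fv: [L^2 M T^-3] ✓
- E/t: [L^2 M T^-3] ✓
- ma: [L M T^-2] ✗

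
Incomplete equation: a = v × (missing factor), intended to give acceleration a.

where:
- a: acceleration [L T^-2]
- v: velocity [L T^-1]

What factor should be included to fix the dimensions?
1/t (inverse time), dimensions [T^-1]

a has dimensions [L T^-2] and v has dimensions [L T^-1].
The missing factor must have dimensions [L T^-2] / [L T^-1] = [T^-1], i.e. inverse time (1/t).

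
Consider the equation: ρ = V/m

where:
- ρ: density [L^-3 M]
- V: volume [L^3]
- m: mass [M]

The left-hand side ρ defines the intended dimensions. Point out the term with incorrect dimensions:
The right-hand side term V/m

ρ has dimensions [L^-3 M], but V/m has dimensions [L^3 M^-1], so the term V/m is dimensionally wrong for ρ.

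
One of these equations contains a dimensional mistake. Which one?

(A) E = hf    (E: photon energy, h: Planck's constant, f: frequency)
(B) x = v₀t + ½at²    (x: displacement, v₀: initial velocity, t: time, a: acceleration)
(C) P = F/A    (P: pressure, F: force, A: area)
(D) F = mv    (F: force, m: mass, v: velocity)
(D) F = mv

The equation (D) F = mv is dimensionally incorrect.

LHS (F): [L M T^-2]
RHS (mv): [L M T^-1] ✗

The dimensions do not match. The other three equations balance.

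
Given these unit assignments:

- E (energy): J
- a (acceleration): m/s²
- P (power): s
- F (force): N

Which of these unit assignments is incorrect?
P

The variable P (power) should have units W, not s.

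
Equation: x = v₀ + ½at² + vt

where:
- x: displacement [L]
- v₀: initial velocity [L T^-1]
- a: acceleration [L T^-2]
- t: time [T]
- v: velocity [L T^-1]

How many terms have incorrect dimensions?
1

LHS x: [L]
- v₀: [L T^-1] ✗
- ½at²: [L] ✓
- vt: [L] ✓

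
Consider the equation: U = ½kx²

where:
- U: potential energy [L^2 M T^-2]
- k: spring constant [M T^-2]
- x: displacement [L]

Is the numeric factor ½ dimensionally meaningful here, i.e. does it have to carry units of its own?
No

U has dimensions [L^2 M T^-2] and kx² already has dimensions [L^2 M T^-2], so the equation balances without ½ contributing any dimensions. ½ is a pure (dimensionless) number; changing or removing it would not affect dimensional consistency.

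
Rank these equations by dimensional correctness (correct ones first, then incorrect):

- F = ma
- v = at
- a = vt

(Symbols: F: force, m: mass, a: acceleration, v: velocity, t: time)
Dimensionally correct: F = ma, v = at
Dimensionally incorrect: a = vt
Ordered (correct first, then incorrect): F = ma, v = at, a = vt

- F = ma: LHS [L M T^-2], RHS [L M T^-2] → correct ✓
- v = at: LHS [L T^-1], RHS [L T^-1] → correct ✓
- a = vt: LHS [L T^-2], RHS [L] → incorrect ✗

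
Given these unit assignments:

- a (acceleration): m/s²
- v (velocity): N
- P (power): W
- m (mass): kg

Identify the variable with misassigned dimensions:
v

The variable v (velocity) should have units m/s, not N.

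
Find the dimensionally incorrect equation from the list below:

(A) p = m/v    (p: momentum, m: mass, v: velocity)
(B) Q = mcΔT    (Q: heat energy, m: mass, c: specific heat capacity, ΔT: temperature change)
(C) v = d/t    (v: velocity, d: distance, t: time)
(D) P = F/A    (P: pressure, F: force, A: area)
(A) p = m/v

The equation (A) p = m/v is dimensionally incorrect.

LHS (p): [L M T^-1]
RHS (m/v): [L^-1 M T] ✗

The dimensions do not match. The other three equations balance.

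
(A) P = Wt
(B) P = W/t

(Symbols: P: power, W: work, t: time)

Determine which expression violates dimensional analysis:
(A)

(A) P = Wt: LHS [L^2 M T^-3], RHS [L^2 M T^-1] ✗
(B) P = W/t: LHS [L^2 M T^-3], RHS [L^2 M T^-3] ✓

Expression (A) P = Wt is dimensionally incorrect.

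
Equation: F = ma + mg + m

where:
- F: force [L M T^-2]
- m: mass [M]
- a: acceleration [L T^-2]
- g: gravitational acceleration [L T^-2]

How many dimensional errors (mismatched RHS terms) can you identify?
1

LHS F: [L M T^-2]
- ma: [L M T^-2] ✓
- mg: [L M T^-2] ✓
- m: [M] ✗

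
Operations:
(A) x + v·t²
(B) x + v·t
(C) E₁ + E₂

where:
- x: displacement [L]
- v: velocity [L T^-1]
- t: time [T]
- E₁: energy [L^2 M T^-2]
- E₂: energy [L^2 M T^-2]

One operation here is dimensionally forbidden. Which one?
(A) x + v·t²

(A) x + v·t²: x [L] and v·t² [L T] — different dimensions cannot be added/subtracted ✗
(B) x + v·t: x [L] and v·t [L] — same dimensions ✓
(C) E₁ + E₂: E₁ [L^2 M T^-2] and E₂ [L^2 M T^-2] — same dimensions ✓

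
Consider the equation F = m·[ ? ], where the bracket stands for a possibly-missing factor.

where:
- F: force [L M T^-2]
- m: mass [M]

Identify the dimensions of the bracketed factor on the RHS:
[L T^-2] — acceleration (e.g. a)

F has dimensions [L M T^-2]; m has dimensions [M].
The bracketed factor must supply [L M T^-2] / [M] = [L T^-2].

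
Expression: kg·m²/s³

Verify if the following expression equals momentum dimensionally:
No

The expression kg·m²/s³ has dimensions [L^2 M T^-3], but momentum has dimensions [L M T^-1].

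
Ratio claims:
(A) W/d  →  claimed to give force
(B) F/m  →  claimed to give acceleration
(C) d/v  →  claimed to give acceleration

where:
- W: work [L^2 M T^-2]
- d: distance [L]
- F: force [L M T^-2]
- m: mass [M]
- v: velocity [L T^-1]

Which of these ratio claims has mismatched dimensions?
(C) d/v does not give acceleration

(A) W/d: [L M T^-2] = force [L M T^-2] ✓
(B) F/m: [L T^-2] = acceleration [L T^-2] ✓
(C) d/v: [T] ≠ acceleration [L T^-2] ✗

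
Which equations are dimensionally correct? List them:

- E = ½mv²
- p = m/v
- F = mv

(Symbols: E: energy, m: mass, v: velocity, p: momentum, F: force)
Dimensionally correct: E = ½mv²
Dimensionally incorrect: p = m/v, F = mv
Ordered (correct first, then incorrect): E = ½mv², p = m/v, F = mv

- E = ½mv²: LHS [L^2 M T^-2], RHS [L^2 M T^-2] → correct ✓
- p = m/v: LHS [L M T^-1], RHS [L^-1 M T] → incorrect ✗
- F = mv: LHS [L M T^-2], RHS [L M T^-1] → incorrect ✗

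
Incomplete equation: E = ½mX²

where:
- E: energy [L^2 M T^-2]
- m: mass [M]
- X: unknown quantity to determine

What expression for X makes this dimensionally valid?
X = v (velocity), dimensions [L T^-1]

E has dimensions [L^2 M T^-2]; the rest of the RHS (½m) has dimensions [M].
So X² must have dimensions [L^2 T^-2], i.e. X has dimensions [L T^-1] — X = v (velocity).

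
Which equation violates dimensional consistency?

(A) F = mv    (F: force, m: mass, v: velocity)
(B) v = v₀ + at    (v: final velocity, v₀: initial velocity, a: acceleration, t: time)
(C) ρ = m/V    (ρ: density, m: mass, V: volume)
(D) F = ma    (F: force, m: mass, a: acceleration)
(A) F = mv

The equation (A) F = mv is dimensionally incorrect.

LHS (F): [L M T^-2]
RHS (mv): [L M T^-1] ✗

The dimensions do not match. The other three equations balance.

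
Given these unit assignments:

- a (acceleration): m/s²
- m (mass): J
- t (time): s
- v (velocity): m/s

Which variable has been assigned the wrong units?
m

The variable m (mass) should have units kg, not J.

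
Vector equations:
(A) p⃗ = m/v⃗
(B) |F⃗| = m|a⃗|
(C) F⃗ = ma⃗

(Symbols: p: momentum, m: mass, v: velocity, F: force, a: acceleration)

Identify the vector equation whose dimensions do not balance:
(A) p⃗ = m/v⃗

(A) p⃗ = m/v⃗: LHS [L M T^-1], RHS [L^-1 M T] ✗ — momentum is mass times velocity; should be mv⃗ (and division by a vector is undefined)
(B) |F⃗| = m|a⃗|: LHS [L M T^-2], RHS [L M T^-2] ✓ — magnitudes of vectors are scalars
(C) F⃗ = ma⃗: LHS [L M T^-2], RHS [L M T^-2] ✓ — Force and acceleration are vectors, mass is a scalar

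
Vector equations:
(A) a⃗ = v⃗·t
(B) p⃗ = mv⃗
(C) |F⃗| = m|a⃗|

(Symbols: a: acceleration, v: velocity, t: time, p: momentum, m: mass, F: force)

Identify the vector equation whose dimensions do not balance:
(A) a⃗ = v⃗·t

(A) a⃗ = v⃗·t: LHS [L T^-2], RHS [L] ✗ — acceleration is velocity per time; should be v⃗/t
(B) p⃗ = mv⃗: LHS [L M T^-1], RHS [L M T^-1] ✓ — mass (scalar) times velocity (vector)
(C) |F⃗| = m|a⃗|: LHS [L M T^-2], RHS [L M T^-2] ✓ — magnitudes of vectors are scalars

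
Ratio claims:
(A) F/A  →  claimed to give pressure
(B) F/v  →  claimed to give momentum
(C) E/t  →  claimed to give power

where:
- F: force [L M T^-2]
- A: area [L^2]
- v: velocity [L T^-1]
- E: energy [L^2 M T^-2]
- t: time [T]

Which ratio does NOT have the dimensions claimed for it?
(B) F/v does not give momentum

(A) F/A: [L^-1 M T^-2] = pressure [L^-1 M T^-2] ✓
(B) F/v: [M T^-1] ≠ momentum [L M T^-1] ✗
(C) E/t: [L^2 M T^-3] = power [L^2 M T^-3] ✓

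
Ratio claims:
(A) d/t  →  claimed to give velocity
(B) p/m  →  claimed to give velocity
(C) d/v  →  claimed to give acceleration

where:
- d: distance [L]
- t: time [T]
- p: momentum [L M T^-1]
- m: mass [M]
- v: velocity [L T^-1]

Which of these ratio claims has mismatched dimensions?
(C) d/v does not give acceleration

(A) d/t: [L T^-1] = velocity [L T^-1] ✓
(B) p/m: [L T^-1] = velocity [L T^-1] ✓
(C) d/v: [T] ≠ acceleration [L T^-2] ✗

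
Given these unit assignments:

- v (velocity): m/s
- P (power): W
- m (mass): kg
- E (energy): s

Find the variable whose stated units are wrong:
E

The variable E (energy) should have units J, not s.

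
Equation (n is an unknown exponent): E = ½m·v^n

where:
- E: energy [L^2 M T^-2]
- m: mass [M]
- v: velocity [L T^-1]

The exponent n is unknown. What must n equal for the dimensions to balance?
n = 2

E has dimensions [L^2 M T^-2]; v has dimensions [L T^-1].
The rest of the RHS has dimensions [M], so v^n must supply [L^2 T^-2].
With n = 2: ½m·v^2 has dimensions [L^2 M T^-2], matching the LHS ✓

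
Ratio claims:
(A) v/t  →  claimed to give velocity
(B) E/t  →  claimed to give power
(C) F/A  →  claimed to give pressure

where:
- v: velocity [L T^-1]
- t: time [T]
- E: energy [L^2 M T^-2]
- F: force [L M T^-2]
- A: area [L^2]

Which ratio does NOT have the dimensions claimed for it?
(A) v/t does not give velocity

(A) v/t: [L T^-2] ≠ velocity [L T^-1] ✗
(B) E/t: [L^2 M T^-3] = power [L^2 M T^-3] ✓
(C) F/A: [L^-1 M T^-2] = pressure [L^-1 M T^-2] ✓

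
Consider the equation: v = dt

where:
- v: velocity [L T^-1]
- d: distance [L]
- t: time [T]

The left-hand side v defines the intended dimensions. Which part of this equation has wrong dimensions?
The right-hand side term dt

v has dimensions [L T^-1], but dt has dimensions [L T], so the term dt is dimensionally wrong for v.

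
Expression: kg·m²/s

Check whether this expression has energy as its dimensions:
No

The expression kg·m²/s has dimensions [L^2 M T^-1], but energy has dimensions [L^2 M T^-2].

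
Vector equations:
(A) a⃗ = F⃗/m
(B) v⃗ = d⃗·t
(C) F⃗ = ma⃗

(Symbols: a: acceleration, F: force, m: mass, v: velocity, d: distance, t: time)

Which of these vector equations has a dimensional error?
(B) v⃗ = d⃗·t

(A) a⃗ = F⃗/m: LHS [L T^-2], RHS [L T^-2] ✓ — force (vector) divided by mass (scalar)
(B) v⃗ = d⃗·t: LHS [L T^-1], RHS [L T] ✗ — velocity is displacement per time; should be d⃗/t
(C) F⃗ = ma⃗: LHS [L M T^-2], RHS [L M T^-2] ✓ — Force and acceleration are vectors, mass is a scalar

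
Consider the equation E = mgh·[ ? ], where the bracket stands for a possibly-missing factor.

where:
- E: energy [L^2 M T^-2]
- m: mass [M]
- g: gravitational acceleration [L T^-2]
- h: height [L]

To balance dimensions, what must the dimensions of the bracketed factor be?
Nothing is missing — the bracketed factor must be dimensionless.

E has dimensions [L^2 M T^-2] and mgh already has dimensions [L^2 M T^-2], so E = mgh is dimensionally complete.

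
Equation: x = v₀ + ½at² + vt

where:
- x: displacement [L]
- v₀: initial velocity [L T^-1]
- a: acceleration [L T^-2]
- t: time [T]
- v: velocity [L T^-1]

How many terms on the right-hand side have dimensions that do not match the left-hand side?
1

LHS x: [L]
- v₀: [L T^-1] ✗
- ½at²: [L] ✓
- vt: [L] ✓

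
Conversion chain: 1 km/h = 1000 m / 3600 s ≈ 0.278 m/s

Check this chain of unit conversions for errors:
The chain is correct (no errors).

Correct: 1 km = 1000 m, 1 h = 3600 s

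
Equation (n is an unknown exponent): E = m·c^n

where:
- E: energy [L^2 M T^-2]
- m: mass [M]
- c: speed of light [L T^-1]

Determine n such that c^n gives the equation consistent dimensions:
n = 2

E has dimensions [L^2 M T^-2]; c has dimensions [L T^-1].
The rest of the RHS has dimensions [M], so c^n must supply [L^2 T^-2].
With n = 2: m·c^2 has dimensions [L^2 M T^-2], matching the LHS ✓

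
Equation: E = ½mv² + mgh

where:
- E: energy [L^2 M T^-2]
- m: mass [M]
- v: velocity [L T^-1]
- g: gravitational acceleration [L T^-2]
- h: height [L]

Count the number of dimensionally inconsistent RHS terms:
0

LHS E: [L^2 M T^-2]
- ½mv²: [L^2 M T^-2] ✓
- mgh: [L^2 M T^-2] ✓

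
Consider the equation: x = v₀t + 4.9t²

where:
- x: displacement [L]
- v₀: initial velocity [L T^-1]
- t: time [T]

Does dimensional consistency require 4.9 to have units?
Yes

x has dimensions [L], while t² alone has dimensions [T^2]. For the equation to balance, the factor 4.9 must carry dimensions [L T^-2] — it is a dimensional constant (a numerical value of a physical quantity with its units suppressed), not a pure number.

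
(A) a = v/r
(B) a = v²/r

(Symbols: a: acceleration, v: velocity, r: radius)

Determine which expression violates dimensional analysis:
(A)

(A) a = v/r: LHS [L T^-2], RHS [T^-1] ✗
(B) a = v²/r: LHS [L T^-2], RHS [L T^-2] ✓

Expression (A) a = v/r is dimensionally incorrect.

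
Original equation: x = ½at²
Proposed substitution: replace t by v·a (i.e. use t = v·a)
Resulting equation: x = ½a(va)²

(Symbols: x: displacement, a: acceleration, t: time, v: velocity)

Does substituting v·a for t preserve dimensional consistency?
No

[t] = [T] and [v·a] = [L^2 T^-3]. These differ, so the substitution replaces a quantity by one of different dimensions and the result x = ½a(va)² has LHS [L] vs RHS [L^5 T^-8] — inconsistent.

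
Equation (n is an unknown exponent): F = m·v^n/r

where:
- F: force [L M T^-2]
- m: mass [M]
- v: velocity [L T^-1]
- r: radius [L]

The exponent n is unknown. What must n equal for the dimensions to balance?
n = 2

F has dimensions [L M T^-2]; v has dimensions [L T^-1].
The rest of the RHS has dimensions [L^-1 M], so v^n must supply [L^2 T^-2].
With n = 2: m·v^2/r has dimensions [L M T^-2], matching the LHS ✓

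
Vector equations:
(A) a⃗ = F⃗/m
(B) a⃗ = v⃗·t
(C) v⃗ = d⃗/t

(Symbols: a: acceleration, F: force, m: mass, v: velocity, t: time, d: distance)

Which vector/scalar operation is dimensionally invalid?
(B) a⃗ = v⃗·t

(A) a⃗ = F⃗/m: LHS [L T^-2], RHS [L T^-2] ✓ — force (vector) divided by mass (scalar)
(B) a⃗ = v⃗·t: LHS [L T^-2], RHS [L] ✗ — acceleration is velocity per time; should be v⃗/t
(C) v⃗ = d⃗/t: LHS [L T^-1], RHS [L T^-1] ✓ — displacement (vector) divided by time (scalar)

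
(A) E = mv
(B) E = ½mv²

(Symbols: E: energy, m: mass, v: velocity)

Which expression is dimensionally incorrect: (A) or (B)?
(A)

(A) E = mv: LHS [L^2 M T^-2], RHS [L M T^-1] ✗
(B) E = ½mv²: LHS [L^2 M T^-2], RHS [L^2 M T^-2] ✓

Expression (A) E = mv is dimensionally incorrect.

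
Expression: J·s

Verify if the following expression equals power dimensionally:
No

The expression J·s has dimensions [L^2 M T^-1], but power has dimensions [L^2 M T^-3].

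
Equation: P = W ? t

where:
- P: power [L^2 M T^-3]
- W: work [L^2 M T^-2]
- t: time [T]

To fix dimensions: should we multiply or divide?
division (÷): P = W ÷ t

P [L^2 M T^-3]; W [L^2 M T^-2]; t [T].
W × t → [L^2 M T^-1] ✗
W ÷ t → [L^2 M T^-3] ✓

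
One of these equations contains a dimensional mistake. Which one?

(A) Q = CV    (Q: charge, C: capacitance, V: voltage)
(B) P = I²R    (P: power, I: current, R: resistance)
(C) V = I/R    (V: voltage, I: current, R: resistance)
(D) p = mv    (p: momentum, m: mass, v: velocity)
(C) V = I/R

The equation (C) V = I/R is dimensionally incorrect.

LHS (V): [I^-1 L^2 M T^-3]
RHS (I/R): [I^3 L^-2 M^-1 T^3] ✗

The dimensions do not match. The other three equations balance.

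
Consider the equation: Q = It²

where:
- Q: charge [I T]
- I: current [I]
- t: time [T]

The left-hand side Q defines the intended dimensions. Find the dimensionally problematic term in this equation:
The right-hand side term It²

Q has dimensions [I T], but It² has dimensions [I T^2], so the term It² is dimensionally wrong for Q.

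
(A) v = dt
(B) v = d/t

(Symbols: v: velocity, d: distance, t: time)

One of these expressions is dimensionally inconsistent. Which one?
(A)

(A) v = dt: LHS [L T^-1], RHS [L T] ✗
(B) v = d/t: LHS [L T^-1], RHS [L T^-1] ✓

Expression (A) v = dt is dimensionally incorrect.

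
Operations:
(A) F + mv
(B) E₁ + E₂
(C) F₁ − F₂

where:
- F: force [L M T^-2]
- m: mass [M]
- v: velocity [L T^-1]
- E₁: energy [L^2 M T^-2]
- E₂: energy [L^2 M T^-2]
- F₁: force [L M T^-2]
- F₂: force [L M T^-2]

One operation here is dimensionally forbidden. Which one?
(A) F + mv

(A) F + mv: F [L M T^-2] and mv [L M T^-1] — different dimensions cannot be added/subtracted ✗
(B) E₁ + E₂: E₁ [L^2 M T^-2] and E₂ [L^2 M T^-2] — same dimensions ✓
(C) F₁ − F₂: F₁ [L M T^-2] and F₂ [L M T^-2] — same dimensions ✓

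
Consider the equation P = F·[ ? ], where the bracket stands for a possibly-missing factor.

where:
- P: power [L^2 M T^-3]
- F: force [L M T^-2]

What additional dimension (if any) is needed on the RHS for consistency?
[L T^-1] — velocity (e.g. v)

P has dimensions [L^2 M T^-3]; F has dimensions [L M T^-2].
The bracketed factor must supply [L^2 M T^-3] / [L M T^-2] = [L T^-1].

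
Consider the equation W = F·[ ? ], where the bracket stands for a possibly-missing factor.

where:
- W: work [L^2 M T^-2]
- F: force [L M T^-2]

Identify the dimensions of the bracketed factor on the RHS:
[L] — length (e.g. a distance d)

W has dimensions [L^2 M T^-2]; F has dimensions [L M T^-2].
The bracketed factor must supply [L^2 M T^-2] / [L M T^-2] = [L].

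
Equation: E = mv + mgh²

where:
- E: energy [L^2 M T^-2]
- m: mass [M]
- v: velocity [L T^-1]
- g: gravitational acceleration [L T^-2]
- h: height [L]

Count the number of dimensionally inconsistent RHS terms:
2

LHS E: [L^2 M T^-2]
- mv: [L M T^-1] ✗
- mgh²: [L^3 M T^-2] ✗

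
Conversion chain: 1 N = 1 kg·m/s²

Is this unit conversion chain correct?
The chain is correct (no errors).

Correct: Newton is defined as kg·m/s²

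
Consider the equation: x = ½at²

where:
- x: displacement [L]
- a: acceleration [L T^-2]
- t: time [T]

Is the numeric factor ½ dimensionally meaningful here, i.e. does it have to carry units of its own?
No

x has dimensions [L] and at² already has dimensions [L], so the equation balances without ½ contributing any dimensions. ½ is a pure (dimensionless) number; changing or removing it would not affect dimensional consistency.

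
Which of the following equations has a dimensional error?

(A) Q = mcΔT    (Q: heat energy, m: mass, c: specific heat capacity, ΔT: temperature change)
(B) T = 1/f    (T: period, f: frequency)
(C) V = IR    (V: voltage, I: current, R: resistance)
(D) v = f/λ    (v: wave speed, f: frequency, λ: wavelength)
(D) v = f/λ

The equation (D) v = f/λ is dimensionally incorrect.

LHS (v): [L T^-1]
RHS (f/λ): [L^-1 T^-1] ✗

The dimensions do not match. The other three equations balance.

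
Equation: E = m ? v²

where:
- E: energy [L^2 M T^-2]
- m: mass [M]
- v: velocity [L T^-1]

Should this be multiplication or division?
multiplication (×): E = m × v²

E [L^2 M T^-2]; m [M]; v² [L^2 T^-2].
m × v² → [L^2 M T^-2] ✓
m ÷ v² → [L^-2 M T^2] ✗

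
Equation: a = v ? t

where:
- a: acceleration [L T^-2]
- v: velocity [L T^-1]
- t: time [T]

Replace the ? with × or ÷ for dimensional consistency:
division (÷): a = v ÷ t

a [L T^-2]; v [L T^-1]; t [T].
v × t → [L] ✗
v ÷ t → [L T^-2] ✓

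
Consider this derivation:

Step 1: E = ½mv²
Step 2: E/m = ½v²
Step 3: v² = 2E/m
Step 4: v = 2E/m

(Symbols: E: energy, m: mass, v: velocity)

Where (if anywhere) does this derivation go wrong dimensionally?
Step 4

Step 1: E = ½mv² → LHS [L^2 M T^-2], RHS [L^2 M T^-2] ✓
Step 2: E/m = ½v² → LHS [L^2 T^-2], RHS [L^2 T^-2] ✓
Step 3: v² = 2E/m → LHS [L^2 T^-2], RHS [L^2 T^-2] ✓
Step 4: v = 2E/m → LHS [L T^-1], RHS [L^2 T^-2] ✗

The first dimensional inconsistency appears in step 4: v = 2E/m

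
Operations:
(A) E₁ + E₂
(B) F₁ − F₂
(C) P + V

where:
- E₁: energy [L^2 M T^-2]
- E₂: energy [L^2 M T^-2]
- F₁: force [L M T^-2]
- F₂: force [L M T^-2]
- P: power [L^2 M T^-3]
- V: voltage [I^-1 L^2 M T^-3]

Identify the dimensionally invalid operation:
(C) P + V

(A) E₁ + E₂: E₁ [L^2 M T^-2] and E₂ [L^2 M T^-2] — same dimensions ✓
(B) F₁ − F₂: F₁ [L M T^-2] and F₂ [L M T^-2] — same dimensions ✓
(C) P + V: P [L^2 M T^-3] and V [I^-1 L^2 M T^-3] — different dimensions cannot be added/subtracted ✗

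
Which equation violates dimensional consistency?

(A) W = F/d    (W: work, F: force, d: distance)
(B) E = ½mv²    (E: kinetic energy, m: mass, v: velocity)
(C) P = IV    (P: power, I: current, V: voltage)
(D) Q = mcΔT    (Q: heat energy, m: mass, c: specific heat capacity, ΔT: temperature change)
(A) W = F/d

The equation (A) W = F/d is dimensionally incorrect.

LHS (W): [L^2 M T^-2]
RHS (F/d): [M T^-2] ✗

The dimensions do not match. The other three equations balance.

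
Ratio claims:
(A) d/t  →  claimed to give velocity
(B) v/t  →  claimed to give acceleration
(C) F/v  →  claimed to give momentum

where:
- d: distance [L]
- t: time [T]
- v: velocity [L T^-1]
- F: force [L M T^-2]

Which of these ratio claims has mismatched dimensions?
(C) F/v does not give momentum

(A) d/t: [L T^-1] = velocity [L T^-1] ✓
(B) v/t: [L T^-2] = acceleration [L T^-2] ✓
(C) F/v: [M T^-1] ≠ momentum [L M T^-1] ✗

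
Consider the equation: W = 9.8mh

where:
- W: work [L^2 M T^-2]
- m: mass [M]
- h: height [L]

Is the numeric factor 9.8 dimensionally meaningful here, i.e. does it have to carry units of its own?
Yes

W has dimensions [L^2 M T^-2], while mh alone has dimensions [L M]. For the equation to balance, the factor 9.8 must carry dimensions [L T^-2] — it is a dimensional constant (a numerical value of a physical quantity with its units suppressed), not a pure number.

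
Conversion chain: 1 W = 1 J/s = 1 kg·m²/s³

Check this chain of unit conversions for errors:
The chain is correct (no errors).

Correct: Watt is Joule per second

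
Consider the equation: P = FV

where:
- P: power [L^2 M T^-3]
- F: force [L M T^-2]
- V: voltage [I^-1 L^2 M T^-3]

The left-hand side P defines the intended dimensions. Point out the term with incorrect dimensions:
The right-hand side term FV

P has dimensions [L^2 M T^-3], but FV has dimensions [I^-1 L^3 M^2 T^-5], so the term FV is dimensionally wrong for P.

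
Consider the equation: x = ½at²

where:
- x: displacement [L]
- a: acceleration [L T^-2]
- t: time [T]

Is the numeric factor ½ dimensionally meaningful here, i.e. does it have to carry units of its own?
No

x has dimensions [L] and at² already has dimensions [L], so the equation balances without ½ contributing any dimensions. ½ is a pure (dimensionless) number; changing or removing it would not affect dimensional consistency.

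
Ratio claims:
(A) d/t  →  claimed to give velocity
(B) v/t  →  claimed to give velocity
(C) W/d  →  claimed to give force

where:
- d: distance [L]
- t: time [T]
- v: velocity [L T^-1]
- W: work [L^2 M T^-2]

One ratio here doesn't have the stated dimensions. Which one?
(B) v/t does not give velocity

(A) d/t: [L T^-1] = velocity [L T^-1] ✓
(B) v/t: [L T^-2] ≠ velocity [L T^-1] ✗
(C) W/d: [L M T^-2] = force [L M T^-2] ✓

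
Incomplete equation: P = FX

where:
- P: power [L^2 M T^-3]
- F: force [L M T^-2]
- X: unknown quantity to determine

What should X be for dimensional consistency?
X = v (velocity), dimensions [L T^-1]

P has dimensions [L^2 M T^-3]; the rest of the RHS (F) has dimensions [L M T^-2].
So X must have dimensions [L T^-1] — X = v (velocity).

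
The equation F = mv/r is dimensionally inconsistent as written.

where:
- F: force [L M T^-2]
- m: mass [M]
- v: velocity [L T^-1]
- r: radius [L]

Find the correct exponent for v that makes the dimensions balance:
The exponent of v should be 2: F = mv^2/r

The LHS F has dimensions [L M T^-2]; v has dimensions [L T^-1].
As written, the RHS mv/r (exponent 1 on v) has dimensions [M T^-1], which does not match.
With exponent 2, the RHS mv^2/r has dimensions [L M T^-2], matching the LHS.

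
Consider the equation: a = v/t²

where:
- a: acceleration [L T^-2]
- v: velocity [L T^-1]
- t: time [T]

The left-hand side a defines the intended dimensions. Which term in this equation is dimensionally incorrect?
The right-hand side term v/t²

a has dimensions [L T^-2], but v/t² has dimensions [L T^-3], so the term v/t² is dimensionally wrong for a.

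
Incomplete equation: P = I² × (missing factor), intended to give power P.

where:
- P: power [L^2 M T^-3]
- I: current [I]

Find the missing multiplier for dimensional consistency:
R (resistance), dimensions [I^-2 L^2 M T^-3]

P has dimensions [L^2 M T^-3] and I² has dimensions [I^2].
The missing factor must have dimensions [L^2 M T^-3] / [I^2] = [I^-2 L^2 M T^-3], i.e. resistance (R).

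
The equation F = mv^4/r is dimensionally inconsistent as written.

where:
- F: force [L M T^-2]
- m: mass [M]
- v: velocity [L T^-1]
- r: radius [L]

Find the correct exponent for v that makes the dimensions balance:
The exponent of v should be 2: F = mv^2/r

The LHS F has dimensions [L M T^-2]; v has dimensions [L T^-1].
As written, the RHS mv^4/r (exponent 4 on v) has dimensions [L^3 M T^-4], which does not match.
With exponent 2, the RHS mv^2/r has dimensions [L M T^-2], matching the LHS.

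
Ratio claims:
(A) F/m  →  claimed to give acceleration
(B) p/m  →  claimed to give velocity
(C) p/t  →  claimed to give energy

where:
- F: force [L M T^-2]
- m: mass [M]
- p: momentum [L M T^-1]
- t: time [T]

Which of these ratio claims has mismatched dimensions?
(C) p/t does not give energy

(A) F/m: [L T^-2] = acceleration [L T^-2] ✓
(B) p/m: [L T^-1] = velocity [L T^-1] ✓
(C) p/t: [L M T^-2] ≠ energy [L^2 M T^-2] ✗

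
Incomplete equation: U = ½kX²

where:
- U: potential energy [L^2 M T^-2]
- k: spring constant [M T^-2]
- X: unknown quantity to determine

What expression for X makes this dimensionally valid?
X = x (displacement), dimensions [L]

U has dimensions [L^2 M T^-2]; the rest of the RHS (½k) has dimensions [M T^-2].
So X² must have dimensions [L^2], i.e. X has dimensions [L] — X = x (displacement).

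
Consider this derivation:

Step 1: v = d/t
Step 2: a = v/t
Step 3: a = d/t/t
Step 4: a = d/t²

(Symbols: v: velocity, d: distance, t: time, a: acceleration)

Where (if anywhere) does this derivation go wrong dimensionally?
No step introduces an error — all steps are dimensionally consistent.

Step 1: v = d/t → LHS [L T^-1], RHS [L T^-1] ✓
Step 2: a = v/t → LHS [L T^-2], RHS [L T^-2] ✓
Step 3: a = d/t/t → LHS [L T^-2], RHS [L T^-2] ✓
Step 4: a = d/t² → LHS [L T^-2], RHS [L T^-2] ✓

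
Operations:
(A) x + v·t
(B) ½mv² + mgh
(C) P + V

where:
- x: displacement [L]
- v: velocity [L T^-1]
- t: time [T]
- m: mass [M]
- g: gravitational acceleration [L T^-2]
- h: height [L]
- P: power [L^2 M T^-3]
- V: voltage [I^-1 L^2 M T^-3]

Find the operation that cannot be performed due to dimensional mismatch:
(C) P + V

(A) x + v·t: x [L] and v·t [L] — same dimensions ✓
(B) ½mv² + mgh: ½mv² [L^2 M T^-2] and mgh [L^2 M T^-2] — same dimensions ✓
(C) P + V: P [L^2 M T^-3] and V [I^-1 L^2 M T^-3] — different dimensions cannot be added/subtracted ✗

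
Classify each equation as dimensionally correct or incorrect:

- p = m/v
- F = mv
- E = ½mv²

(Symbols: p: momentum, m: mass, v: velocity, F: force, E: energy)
Dimensionally correct: E = ½mv²
Dimensionally incorrect: p = m/v, F = mv
Ordered (correct first, then incorrect): E = ½mv², p = m/v, F = mv

- p = m/v: LHS [L M T^-1], RHS [L^-1 M T] → incorrect ✗
- F = mv: LHS [L M T^-2], RHS [L M T^-1] → incorrect ✗
- E = ½mv²: LHS [L^2 M T^-2], RHS [L^2 M T^-2] → correct ✓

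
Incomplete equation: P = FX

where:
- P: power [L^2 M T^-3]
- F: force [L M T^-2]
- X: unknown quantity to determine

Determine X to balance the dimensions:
X = v (velocity), dimensions [L T^-1]

P has dimensions [L^2 M T^-3]; the rest of the RHS (F) has dimensions [L M T^-2].
So X must have dimensions [L T^-1] — X = v (velocity).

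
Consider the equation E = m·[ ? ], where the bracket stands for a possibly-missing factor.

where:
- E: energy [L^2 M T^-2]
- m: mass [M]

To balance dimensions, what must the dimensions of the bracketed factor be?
[L^2 T^-2] — velocity squared (e.g. v²)

E has dimensions [L^2 M T^-2]; m has dimensions [M].
The bracketed factor must supply [L^2 M T^-2] / [M] = [L^2 T^-2].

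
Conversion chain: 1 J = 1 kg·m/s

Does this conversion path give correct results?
The chain is incorrect (it contains an error).

Incorrect: Joule is kg·m²/s², not kg·m/s (that is momentum)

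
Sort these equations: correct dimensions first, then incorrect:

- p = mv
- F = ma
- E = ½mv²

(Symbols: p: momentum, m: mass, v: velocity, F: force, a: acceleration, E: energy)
Dimensionally correct: p = mv, F = ma, E = ½mv²
Dimensionally incorrect: none
Ordered (correct first, then incorrect): p = mv, F = ma, E = ½mv²

- p = mv: LHS [L M T^-1], RHS [L M T^-1] → correct ✓
- F = ma: LHS [L M T^-2], RHS [L M T^-2] → correct ✓
- E = ½mv²: LHS [L^2 M T^-2], RHS [L^2 M T^-2] → correct ✓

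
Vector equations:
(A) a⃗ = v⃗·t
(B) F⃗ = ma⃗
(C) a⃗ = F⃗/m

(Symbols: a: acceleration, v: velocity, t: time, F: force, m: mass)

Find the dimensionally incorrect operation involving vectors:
(A) a⃗ = v⃗·t

(A) a⃗ = v⃗·t: LHS [L T^-2], RHS [L] ✗ — acceleration is velocity per time; should be v⃗/t
(B) F⃗ = ma⃗: LHS [L M T^-2], RHS [L M T^-2] ✓ — Force and acceleration are vectors, mass is a scalar
(C) a⃗ = F⃗/m: LHS [L T^-2], RHS [L T^-2] ✓ — force (vector) divided by mass (scalar)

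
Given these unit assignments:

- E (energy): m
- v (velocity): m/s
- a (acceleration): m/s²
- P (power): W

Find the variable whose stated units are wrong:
E

The variable E (energy) should have units J, not m.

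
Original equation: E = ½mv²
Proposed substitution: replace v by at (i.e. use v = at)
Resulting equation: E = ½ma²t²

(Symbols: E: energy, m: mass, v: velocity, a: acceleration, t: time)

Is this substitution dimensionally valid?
Yes

[v] = [L T^-1] and [at] = [L T^-1]. These match, so the substitution replaces a quantity by one of the same dimensions and the result E = ½ma²t² has LHS [L^2 M T^-2] vs RHS [L^2 M T^-2] — still consistent.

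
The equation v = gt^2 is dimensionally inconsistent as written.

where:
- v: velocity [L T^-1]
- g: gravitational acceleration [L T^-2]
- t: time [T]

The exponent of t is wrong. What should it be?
The exponent of t should be 1: v = gt

The LHS v has dimensions [L T^-1]; t has dimensions [T].
As written, the RHS gt^2 (exponent 2 on t) has dimensions [L], which does not match.
With exponent 1, the RHS gt has dimensions [L T^-1], matching the LHS.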